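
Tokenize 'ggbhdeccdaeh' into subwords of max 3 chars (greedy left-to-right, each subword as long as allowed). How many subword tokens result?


'ggbhdeccdaeh' has 12 characters.
Chunking with max size 3:
  Chunk 1: 'ggb' (positions 0-2)
  Chunk 2: 'hde' (positions 3-5)
  Chunk 3: 'ccd' (positions 6-8)
  Chunk 4: 'aeh' (positions 9-11)
Total chunks: ceil(12 / 3) = 4

4


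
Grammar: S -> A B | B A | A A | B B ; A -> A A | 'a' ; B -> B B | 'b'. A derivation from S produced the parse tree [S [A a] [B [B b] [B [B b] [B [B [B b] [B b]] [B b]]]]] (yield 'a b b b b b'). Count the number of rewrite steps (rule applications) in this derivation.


Every bracketed nonterminal node [X ...] in the tree is produced by exactly one rule application.
Reading the tree off as a leftmost derivation:
  Step 1: S  =>  A B   (applied S -> A B)
  Step 2: A B  =>  a B   (applied A -> a)
  Step 3: a B  =>  a B B   (applied B -> B B)
  Step 4: a B B  =>  a b B   (applied B -> b)
  Step 5: a b B  =>  a b B B   (applied B -> B B)
  Step 6: a b B B  =>  a b b B   (applied B -> b)
  Step 7: a b b B  =>  a b b B B   (applied B -> B B)
  Step 8: a b b B B  =>  a b b B B B   (applied B -> B B)
  Step 9: a b b B B B  =>  a b b b B B   (applied B -> b)
  Step 10: a b b b B B  =>  a b b b b B   (applied B -> b)
  Step 11: a b b b b B  =>  a b b b b b   (applied B -> b)
Final yield: a b b b b b
Total rewrite steps: 11

11


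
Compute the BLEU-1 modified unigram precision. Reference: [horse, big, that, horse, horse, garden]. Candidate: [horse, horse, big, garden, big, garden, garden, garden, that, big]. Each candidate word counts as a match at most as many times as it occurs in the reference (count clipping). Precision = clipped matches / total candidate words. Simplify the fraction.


Reference word counts: {'big': 1, 'garden': 1, 'horse': 3, 'that': 1}
Checking each candidate word (with clipping):
  'horse' -> in reference (ref count 3, used 1/3) -> match (matches: 1)
  'horse' -> in reference (ref count 3, used 2/3) -> match (matches: 2)
  'big' -> in reference (ref count 1, used 1/1) -> match (matches: 3)
  'garden' -> in reference (ref count 1, used 1/1) -> match (matches: 4)
  'big' -> ref count 1 already used up (1/1) -> clipped, no match (matches: 4)
  'garden' -> ref count 1 already used up (1/1) -> clipped, no match (matches: 4)
  'garden' -> ref count 1 already used up (1/1) -> clipped, no match (matches: 4)
  'garden' -> ref count 1 already used up (1/1) -> clipped, no match (matches: 4)
  'that' -> in reference (ref count 1, used 1/1) -> match (matches: 5)
  'big' -> ref count 1 already used up (1/1) -> clipped, no match (matches: 5)
Clipped matches: 5, Candidate length: 10
Precision = 5/10 = 1/2

1/2


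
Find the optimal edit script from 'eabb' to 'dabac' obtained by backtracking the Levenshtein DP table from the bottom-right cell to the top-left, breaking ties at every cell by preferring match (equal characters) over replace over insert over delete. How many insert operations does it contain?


Edit distance = 3. Backtracking from cell (4, 5) with preference match > replace > insert > delete,
then listing the resulting alignment 'eabb' -> 'dabac' left to right:
  Step 1: replace e->d
  Step 2: keep 'a'
  Step 3: keep 'b'
  Step 4: insert 'a' [insertion #1]
  Step 5: replace b->c
Total insertions: 1

1


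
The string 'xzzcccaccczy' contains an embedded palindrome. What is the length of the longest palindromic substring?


Scanning 'xzzcccaccczy' for palindromic substrings.
Substring at positions 2-10: 'zcccacccz'.
Check: reverse('zcccacccz') = 'zcccacccz' -> palindrome confirmed.
Neighbouring characters ('z' / 'y') break symmetry, so it cannot extend further.
No longer palindromic substring exists; longest length = 9

9


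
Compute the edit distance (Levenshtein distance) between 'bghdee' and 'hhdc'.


Building DP table for s1='bghdee' (len 6) and s2='hhdc' (len 4):
       h  h  d  c
    0  1  2  3  4
  b 1  1  2  3  4
  g 2  2  2  3  4
  h 3  2  2  3  4
  d 4  3  3  2  3
  e 5  4  4  3  3
  e 6  5  5  4  4
Edit distance = dp[6][4] = 4

4


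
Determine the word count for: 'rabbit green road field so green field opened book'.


Counting words by splitting on spaces:
  Word 1: 'rabbit'
  Word 2: 'green'
  Word 3: 'road'
  Word 4: 'field'
  Word 5: 'so'
  Word 6: 'green'
  Word 7: 'field'
  Word 8: 'opened'
  Word 9: 'book'
Total words: 9

9


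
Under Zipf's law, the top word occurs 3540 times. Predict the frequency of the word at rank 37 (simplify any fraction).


Zipf's law: freq(rank) = f1 / rank
f1 = 3540, rank = 37
freq = 3540 / 37
GCD(3540, 37) = 1
Simplified: 3540/37

3540/37


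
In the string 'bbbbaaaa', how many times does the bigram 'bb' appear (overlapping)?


Scanning 'bbbbaaaa' for bigram 'bb':
  Position 0: 'bb' -> MATCH
  Position 1: 'bb' -> MATCH
  Position 2: 'bb' -> MATCH
  Position 3: 'ba' -> no
  Position 4: 'aa' -> no
  Position 5: 'aa' -> no
  Position 6: 'aa' -> no
Total matches: 3

3


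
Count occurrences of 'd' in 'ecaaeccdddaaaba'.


Scanning 'ecaaeccdddaaaba' for 'd':
  Position 7: 'd' -> MATCH (count: 1)
  Position 8: 'd' -> MATCH (count: 2)
  Position 9: 'd' -> MATCH (count: 3)
Total occurrences of 'd': 3

3


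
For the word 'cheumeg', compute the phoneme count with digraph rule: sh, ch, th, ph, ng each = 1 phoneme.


Parsing 'cheumeg' greedily, digraphs first:
  'ch' -> digraph (1 consonant phoneme) (phonemes so far: 1)
  'e' -> vowel phoneme (phonemes so far: 2)
  'u' -> vowel phoneme (phonemes so far: 3)
  'm' -> consonant phoneme (phonemes so far: 4)
  'e' -> vowel phoneme (phonemes so far: 5)
  'g' -> consonant phoneme (phonemes so far: 6)
Total phonemes: 6

6


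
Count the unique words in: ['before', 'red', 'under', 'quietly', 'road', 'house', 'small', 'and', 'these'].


Listing all tokens and tracking unique types:
  Token 1: 'before' -> NEW (unique so far: 1)
  Token 2: 'red' -> NEW (unique so far: 2)
  Token 3: 'under' -> NEW (unique so far: 3)
  Token 4: 'quietly' -> NEW (unique so far: 4)
  Token 5: 'road' -> NEW (unique so far: 5)
  Token 6: 'house' -> NEW (unique so far: 6)
  Token 7: 'small' -> NEW (unique so far: 7)
  Token 8: 'and' -> NEW (unique so far: 8)
  Token 9: 'these' -> NEW (unique so far: 9)
Unique types: ('and', 'before', 'house', 'quietly', 'red', 'road', 'small', 'these', 'under')
Vocabulary size: 9

9


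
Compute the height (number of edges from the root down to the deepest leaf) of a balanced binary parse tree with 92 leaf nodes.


In a balanced binary tree with n leaves the deepest leaf is ceil(log2(n)) edges below the root.
log2(92) = 6.5236
ceil(6.5236) = 7
height (edges) = 7

7


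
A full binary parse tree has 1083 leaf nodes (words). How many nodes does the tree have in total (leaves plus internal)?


Leaf nodes (terminals): 1083
Internal nodes = n - 1 = 1083 - 1 = 1082
Total = leaves + internal = 1083 + 1082 = 2165

2165


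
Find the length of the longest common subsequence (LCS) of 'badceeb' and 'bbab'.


DP table for LCS of 'badceeb' and 'bbab':
       b  b  a  b
    0  0  0  0  0
  b 0  1  1  1  1
  a 0  1  1  2  2
  d 0  1  1  2  2
  c 0  1  1  2  2
  e 0  1  1  2  2
  e 0  1  1  2  2
  b 0  1  2  2  3
LCS: 'bab'
LCS length = 3

3


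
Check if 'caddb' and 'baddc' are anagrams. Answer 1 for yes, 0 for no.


Sort characters of 'caddb': 'abcdd'
Sort characters of 'baddc': 'abcdd'
Sorted forms match -> they ARE anagrams
Result: 1

1


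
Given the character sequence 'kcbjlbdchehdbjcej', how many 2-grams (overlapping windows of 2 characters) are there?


String 'kcbjlbdchehdbjcej' has length L = 17.
Number of overlapping n-grams = L - n + 1
Substituting: 17 - 2 + 1 = 16

16


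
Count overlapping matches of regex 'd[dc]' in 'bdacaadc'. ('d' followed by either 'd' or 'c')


Pattern: d[dc] means 'd' followed by either 'd' or 'c'.
Scanning 'bdacaadc' position-by-position:
  Pos 0: window 'bd' -> no
  Pos 1: window 'da' -> no
  Pos 2: window 'ac' -> no
  Pos 3: window 'ca' -> no
  Pos 4: window 'aa' -> no
  Pos 5: window 'ad' -> no
  Pos 6: window 'dc' -> MATCH
  Pos 7: window 'c' -> no
Total matches: 1

1


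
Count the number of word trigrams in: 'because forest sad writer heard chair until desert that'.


Word trigrams from [9] words:
  Trigram 1: (because forest sad)
  Trigram 2: (forest sad writer)
  Trigram 3: (sad writer heard)
  Trigram 4: (writer heard chair)
  Trigram 5: (heard chair until)
  Trigram 6: (chair until desert)
  Trigram 7: (until desert that)
Total word trigrams: 9 - 2 = 7

7


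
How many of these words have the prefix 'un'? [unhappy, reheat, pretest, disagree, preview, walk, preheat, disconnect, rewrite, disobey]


Checking each word for prefix 'un':
  'unhappy' -> YES, starts with 'un' (count: 1)
  'reheat' -> no (count: 1)
  'pretest' -> no (count: 1)
  'disagree' -> no (count: 1)
  'preview' -> no (count: 1)
  'walk' -> no (count: 1)
  'preheat' -> no (count: 1)
  'disconnect' -> no (count: 1)
  'rewrite' -> no (count: 1)
  'disobey' -> no (count: 1)
Total with prefix 'un': 1

1


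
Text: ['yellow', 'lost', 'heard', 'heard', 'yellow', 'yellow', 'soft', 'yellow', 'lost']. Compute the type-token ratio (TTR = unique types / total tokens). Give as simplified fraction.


Tokens: 9
Unique types: ('heard', 'lost', 'soft', 'yellow') = 4
TTR = 4/9
Already in lowest terms.

4/9


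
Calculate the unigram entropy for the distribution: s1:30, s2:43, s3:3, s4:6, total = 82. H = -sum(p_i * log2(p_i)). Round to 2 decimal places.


Computing entropy H = -sum(p_i * log2(p_i)):
  s1: p = 30/82 = 0.3659, -p*log2(p) = 0.5307
  s2: p = 43/82 = 0.5244, -p*log2(p) = 0.4884
  s3: p = 3/82 = 0.0366, -p*log2(p) = 0.1746
  s4: p = 6/82 = 0.0732, -p*log2(p) = 0.2760
H = sum of terms = 1.4697
Rounded to 2 decimals: 1.47

1.47


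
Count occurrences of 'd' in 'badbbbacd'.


Scanning 'badbbbacd' for 'd':
  Position 2: 'd' -> MATCH (count: 1)
  Position 8: 'd' -> MATCH (count: 2)
Total occurrences of 'd': 2

2


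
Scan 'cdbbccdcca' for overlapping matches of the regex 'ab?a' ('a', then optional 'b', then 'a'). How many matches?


Pattern: ab?a means 'a', then optional 'b', then 'a'.
Scanning 'cdbbccdcca' position-by-position:
  Pos 0: window 'cdb' -> no
  Pos 1: window 'dbb' -> no
  Pos 2: window 'bbc' -> no
  Pos 3: window 'bcc' -> no
  Pos 4: window 'ccd' -> no
  Pos 5: window 'cdc' -> no
  Pos 6: window 'dcc' -> no
  Pos 7: window 'cca' -> no
  Pos 8: window 'ca' -> no
  Pos 9: window 'a' -> no
Total matches: 0

0


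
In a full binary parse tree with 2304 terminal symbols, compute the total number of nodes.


Leaf nodes (terminals): 2304
Internal nodes = n - 1 = 2304 - 1 = 2303
Total = leaves + internal = 2304 + 2303 = 4607

4607


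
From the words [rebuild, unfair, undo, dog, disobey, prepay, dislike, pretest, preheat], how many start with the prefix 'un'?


Checking each word for prefix 'un':
  'rebuild' -> no (count: 0)
  'unfair' -> YES, starts with 'un' (count: 1)
  'undo' -> YES, starts with 'un' (count: 2)
  'dog' -> no (count: 2)
  'disobey' -> no (count: 2)
  'prepay' -> no (count: 2)
  'dislike' -> no (count: 2)
  'pretest' -> no (count: 2)
  'preheat' -> no (count: 2)
Total with prefix 'un': 2

2


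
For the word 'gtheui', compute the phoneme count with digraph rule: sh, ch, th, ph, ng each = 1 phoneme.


Parsing 'gtheui' greedily, digraphs first:
  'g' -> consonant phoneme (phonemes so far: 1)
  'th' -> digraph (1 consonant phoneme) (phonemes so far: 2)
  'e' -> vowel phoneme (phonemes so far: 3)
  'u' -> vowel phoneme (phonemes so far: 4)
  'i' -> vowel phoneme (phonemes so far: 5)
Total phonemes: 5

5


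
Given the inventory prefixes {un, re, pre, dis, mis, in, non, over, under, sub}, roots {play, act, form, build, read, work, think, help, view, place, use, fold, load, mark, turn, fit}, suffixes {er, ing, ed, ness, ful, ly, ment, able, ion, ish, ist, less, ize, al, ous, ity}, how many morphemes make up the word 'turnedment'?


Segmenting 'turnedment' against the inventory:
  'turn' -> root (morpheme 1)
  'ed' -> suffix (morpheme 2)
  'ment' -> suffix (morpheme 3)
Total morphemes: 3

3


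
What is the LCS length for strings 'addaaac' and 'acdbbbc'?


DP table for LCS of 'addaaac' and 'acdbbbc':
       a  c  d  b  b  b  c
    0  0  0  0  0  0  0  0
  a 0  1  1  1  1  1  1  1
  d 0  1  1  2  2  2  2  2
  d 0  1  1  2  2  2  2  2
  a 0  1  1  2  2  2  2  2
  a 0  1  1  2  2  2  2  2
  a 0  1  1  2  2  2  2  2
  c 0  1  2  2  2  2  2  3
LCS: 'adc'
LCS length = 3

3


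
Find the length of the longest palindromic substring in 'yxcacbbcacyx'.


Scanning 'yxcacbbcacyx' for palindromic substrings.
Substring at positions 2-9: 'cacbbcac'.
Check: reverse('cacbbcac') = 'cacbbcac' -> palindrome confirmed.
Neighbouring characters ('x' / 'y') break symmetry, so it cannot extend further.
No longer palindromic substring exists; longest length = 8

8


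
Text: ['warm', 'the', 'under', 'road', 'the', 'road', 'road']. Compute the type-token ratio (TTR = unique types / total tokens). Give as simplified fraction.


Tokens: 7
Unique types: ('road', 'the', 'under', 'warm') = 4
TTR = 4/7
Already in lowest terms.

4/7


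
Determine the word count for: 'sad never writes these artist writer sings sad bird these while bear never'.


Counting words by splitting on spaces:
  Word 1: 'sad'
  Word 2: 'never'
  Word 3: 'writes'
  Word 4: 'these'
  Word 5: 'artist'
  Word 6: 'writer'
  Word 7: 'sings'
  Word 8: 'sad'
  Word 9: 'bird'
  Word 10: 'these'
  Word 11: 'while'
  Word 12: 'bear'
  Word 13: 'never'
Total words: 13

13


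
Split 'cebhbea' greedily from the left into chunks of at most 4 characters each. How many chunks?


'cebhbea' has 7 characters.
Chunking with max size 4:
  Chunk 1: 'cebh' (positions 0-3)
  Chunk 2: 'bea' (positions 4-6)
Total chunks: ceil(7 / 4) = 2

2


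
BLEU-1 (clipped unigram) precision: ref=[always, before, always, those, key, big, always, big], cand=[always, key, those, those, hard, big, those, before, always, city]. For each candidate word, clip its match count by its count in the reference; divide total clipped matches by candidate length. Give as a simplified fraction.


Reference word counts: {'always': 3, 'before': 1, 'big': 2, 'key': 1, 'those': 1}
Checking each candidate word (with clipping):
  'always' -> in reference (ref count 3, used 1/3) -> match (matches: 1)
  'key' -> in reference (ref count 1, used 1/1) -> match (matches: 2)
  'those' -> in reference (ref count 1, used 1/1) -> match (matches: 3)
  'those' -> ref count 1 already used up (1/1) -> clipped, no match (matches: 3)
  'hard' -> not in reference -> no match (matches: 3)
  'big' -> in reference (ref count 2, used 1/2) -> match (matches: 4)
  'those' -> ref count 1 already used up (1/1) -> clipped, no match (matches: 4)
  'before' -> in reference (ref count 1, used 1/1) -> match (matches: 5)
  'always' -> in reference (ref count 3, used 2/3) -> match (matches: 6)
  'city' -> not in reference -> no match (matches: 6)
Clipped matches: 6, Candidate length: 10
Precision = 6/10 = 3/5

3/5


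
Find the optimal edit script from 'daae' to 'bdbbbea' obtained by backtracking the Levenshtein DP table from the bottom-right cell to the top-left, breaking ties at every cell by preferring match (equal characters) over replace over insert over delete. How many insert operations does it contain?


Edit distance = 5. Backtracking from cell (4, 7) with preference match > replace > insert > delete,
then listing the resulting alignment 'daae' -> 'bdbbbea' left to right:
  Step 1: insert 'b' [insertion #1]
  Step 2: keep 'd'
  Step 3: insert 'b' [insertion #2]
  Step 4: replace a->b
  Step 5: replace a->b
  Step 6: keep 'e'
  Step 7: insert 'a' [insertion #3]
Total insertions: 3

3


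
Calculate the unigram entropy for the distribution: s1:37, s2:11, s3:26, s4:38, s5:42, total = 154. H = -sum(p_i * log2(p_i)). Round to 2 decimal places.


Computing entropy H = -sum(p_i * log2(p_i)):
  s1: p = 37/154 = 0.2403, -p*log2(p) = 0.4943
  s2: p = 11/154 = 0.0714, -p*log2(p) = 0.2720
  s3: p = 26/154 = 0.1688, -p*log2(p) = 0.4333
  s4: p = 38/154 = 0.2468, -p*log2(p) = 0.4982
  s5: p = 42/154 = 0.2727, -p*log2(p) = 0.5112
H = sum of terms = 2.2090
Rounded to 2 decimals: 2.21

2.21


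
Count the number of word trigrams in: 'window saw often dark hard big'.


Word trigrams from [6] words:
  Trigram 1: (window saw often)
  Trigram 2: (saw often dark)
  Trigram 3: (often dark hard)
  Trigram 4: (dark hard big)
Total word trigrams: 6 - 2 = 4

4


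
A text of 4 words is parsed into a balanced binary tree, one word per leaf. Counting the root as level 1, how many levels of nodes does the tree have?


In a balanced binary tree with n leaves the deepest leaf is ceil(log2(n)) edges below the root,
so counting node levels inclusive of root and leaves gives ceil(log2(n)) + 1 levels.
log2(4) = 2.0000
ceil(2.0000) = 2
levels = 2 + 1 = 3

3


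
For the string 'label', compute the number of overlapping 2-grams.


String 'label' has length L = 5.
Number of overlapping n-grams = L - n + 1
Substituting: 5 - 2 + 1 = 4

4


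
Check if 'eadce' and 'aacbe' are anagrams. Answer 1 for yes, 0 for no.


Sort characters of 'eadce': 'acdee'
Sort characters of 'aacbe': 'aabce'
Sorted forms differ -> they are NOT anagrams
Result: 0

0


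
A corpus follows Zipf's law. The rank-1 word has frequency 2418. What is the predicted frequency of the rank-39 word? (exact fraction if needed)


Zipf's law: freq(rank) = f1 / rank
f1 = 2418, rank = 39
freq = 2418 / 39
= 62

62


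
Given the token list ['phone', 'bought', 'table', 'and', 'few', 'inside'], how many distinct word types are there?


Listing all tokens and tracking unique types:
  Token 1: 'phone' -> NEW (unique so far: 1)
  Token 2: 'bought' -> NEW (unique so far: 2)
  Token 3: 'table' -> NEW (unique so far: 3)
  Token 4: 'and' -> NEW (unique so far: 4)
  Token 5: 'few' -> NEW (unique so far: 5)
  Token 6: 'inside' -> NEW (unique so far: 6)
Unique types: ('and', 'bought', 'few', 'inside', 'phone', 'table')
Vocabulary size: 6

6


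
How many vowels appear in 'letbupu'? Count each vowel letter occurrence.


Scanning each character of 'letbupu':
  Position 1: 'l' -> consonant (running count: 0)
  Position 2: 'e' -> vowel (running count: 1)
  Position 3: 't' -> consonant (running count: 1)
  Position 4: 'b' -> consonant (running count: 1)
  Position 5: 'u' -> vowel (running count: 2)
  Position 6: 'p' -> consonant (running count: 2)
  Position 7: 'u' -> vowel (running count: 3)
Total vowels: 3

3


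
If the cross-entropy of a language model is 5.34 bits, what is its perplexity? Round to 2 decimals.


Perplexity formula: PP = 2^H
H = 5.34
PP = 2^5.34
Decompose: 2^5.34 = 2^5 * 2^0.34
2^5 = 32, 2^0.34 ~ 1.2657566
PP ~ 32 * 1.2657566 = 40.5042112
Rounded to 2 decimals: 40.50

40.50


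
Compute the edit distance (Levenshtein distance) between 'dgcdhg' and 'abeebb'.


Building DP table for s1='dgcdhg' (len 6) and s2='abeebb' (len 6):
       a  b  e  e  b  b
    0  1  2  3  4  5  6
  d 1  1  2  3  4  5  6
  g 2  2  2  3  4  5  6
  c 3  3  3  3  4  5  6
  d 4  4  4  4  4  5  6
  h 5  5  5  5  5  5  6
  g 6  6  6  6  6  6  6
Edit distance = dp[6][6] = 6

6


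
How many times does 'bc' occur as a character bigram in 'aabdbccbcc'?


Scanning 'aabdbccbcc' for bigram 'bc':
  Position 0: 'aa' -> no
  Position 1: 'ab' -> no
  Position 2: 'bd' -> no
  Position 3: 'db' -> no
  Position 4: 'bc' -> MATCH
  Position 5: 'cc' -> no
  Position 6: 'cb' -> no
  Position 7: 'bc' -> MATCH
  Position 8: 'cc' -> no
Total matches: 2

2


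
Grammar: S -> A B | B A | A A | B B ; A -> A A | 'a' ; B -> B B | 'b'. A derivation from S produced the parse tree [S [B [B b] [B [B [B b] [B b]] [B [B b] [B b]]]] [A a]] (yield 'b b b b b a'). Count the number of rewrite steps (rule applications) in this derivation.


Every bracketed nonterminal node [X ...] in the tree is produced by exactly one rule application.
Reading the tree off as a leftmost derivation:
  Step 1: S  =>  B A   (applied S -> B A)
  Step 2: B A  =>  B B A   (applied B -> B B)
  Step 3: B B A  =>  b B A   (applied B -> b)
  Step 4: b B A  =>  b B B A   (applied B -> B B)
  Step 5: b B B A  =>  b B B B A   (applied B -> B B)
  Step 6: b B B B A  =>  b b B B A   (applied B -> b)
  Step 7: b b B B A  =>  b b b B A   (applied B -> b)
  Step 8: b b b B A  =>  b b b B B A   (applied B -> B B)
  Step 9: b b b B B A  =>  b b b b B A   (applied B -> b)
  Step 10: b b b b B A  =>  b b b b b A   (applied B -> b)
  Step 11: b b b b b A  =>  b b b b b a   (applied A -> a)
Final yield: b b b b b a
Total rewrite steps: 11

11


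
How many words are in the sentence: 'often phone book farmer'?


Counting words by splitting on spaces:
  Word 1: 'often'
  Word 2: 'phone'
  Word 3: 'book'
  Word 4: 'farmer'
Total words: 4

4


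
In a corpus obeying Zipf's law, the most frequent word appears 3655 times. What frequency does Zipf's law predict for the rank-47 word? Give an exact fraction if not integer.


Zipf's law: freq(rank) = f1 / rank
f1 = 3655, rank = 47
freq = 3655 / 47
GCD(3655, 47) = 1
Simplified: 3655/47

3655/47


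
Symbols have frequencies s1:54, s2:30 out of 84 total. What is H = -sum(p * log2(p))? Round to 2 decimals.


Computing entropy H = -sum(p_i * log2(p_i)):
  s1: p = 54/84 = 0.6429, -p*log2(p) = 0.4098
  s2: p = 30/84 = 0.3571, -p*log2(p) = 0.5305
H = sum of terms = 0.9403
Rounded to 2 decimals: 0.94

0.94


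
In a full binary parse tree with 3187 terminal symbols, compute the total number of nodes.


Leaf nodes (terminals): 3187
Internal nodes = n - 1 = 3187 - 1 = 3186
Total = leaves + internal = 3187 + 3186 = 6373

6373


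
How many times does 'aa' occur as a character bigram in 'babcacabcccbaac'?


Scanning 'babcacabcccbaac' for bigram 'aa':
  Position 0: 'ba' -> no
  Position 1: 'ab' -> no
  Position 2: 'bc' -> no
  Position 3: 'ca' -> no
  Position 4: 'ac' -> no
  Position 5: 'ca' -> no
  Position 6: 'ab' -> no
  Position 7: 'bc' -> no
  Position 8: 'cc' -> no
  Position 9: 'cc' -> no
  Position 10: 'cb' -> no
  Position 11: 'ba' -> no
  Position 12: 'aa' -> MATCH
  Position 13: 'ac' -> no
Total matches: 1

1


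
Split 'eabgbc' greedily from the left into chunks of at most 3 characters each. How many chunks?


'eabgbc' has 6 characters.
Chunking with max size 3:
  Chunk 1: 'eab' (positions 0-2)
  Chunk 2: 'gbc' (positions 3-5)
Total chunks: ceil(6 / 3) = 2

2


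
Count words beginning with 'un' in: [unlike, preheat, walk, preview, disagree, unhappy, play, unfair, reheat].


Checking each word for prefix 'un':
  'unlike' -> YES, starts with 'un' (count: 1)
  'preheat' -> no (count: 1)
  'walk' -> no (count: 1)
  'preview' -> no (count: 1)
  'disagree' -> no (count: 1)
  'unhappy' -> YES, starts with 'un' (count: 2)
  'play' -> no (count: 2)
  'unfair' -> YES, starts with 'un' (count: 3)
  'reheat' -> no (count: 3)
Total with prefix 'un': 3

3


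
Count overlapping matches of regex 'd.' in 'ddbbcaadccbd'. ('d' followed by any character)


Pattern: d. means 'd' followed by any character.
Scanning 'ddbbcaadccbd' position-by-position:
  Pos 0: window 'dd' -> MATCH
  Pos 1: window 'db' -> MATCH
  Pos 2: window 'bb' -> no
  Pos 3: window 'bc' -> no
  Pos 4: window 'ca' -> no
  Pos 5: window 'aa' -> no
  Pos 6: window 'ad' -> no
  Pos 7: window 'dc' -> MATCH
  Pos 8: window 'cc' -> no
  Pos 9: window 'cb' -> no
  Pos 10: window 'bd' -> no
  Pos 11: window 'd' -> no
Total matches: 3

3


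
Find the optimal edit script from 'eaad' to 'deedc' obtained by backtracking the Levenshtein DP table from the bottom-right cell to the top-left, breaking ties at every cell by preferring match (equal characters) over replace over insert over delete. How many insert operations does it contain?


Edit distance = 4. Backtracking from cell (4, 5) with preference match > replace > insert > delete,
then listing the resulting alignment 'eaad' -> 'deedc' left to right:
  Step 1: insert 'd' [insertion #1]
  Step 2: keep 'e'
  Step 3: replace a->e
  Step 4: replace a->d
  Step 5: replace d->c
Total insertions: 1

1


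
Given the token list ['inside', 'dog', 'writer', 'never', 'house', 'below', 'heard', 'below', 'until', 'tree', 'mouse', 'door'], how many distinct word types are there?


Listing all tokens and tracking unique types:
  Token 1: 'inside' -> NEW (unique so far: 1)
  Token 2: 'dog' -> NEW (unique so far: 2)
  Token 3: 'writer' -> NEW (unique so far: 3)
  Token 4: 'never' -> NEW (unique so far: 4)
  Token 5: 'house' -> NEW (unique so far: 5)
  Token 6: 'below' -> NEW (unique so far: 6)
  Token 7: 'heard' -> NEW (unique so far: 7)
  Token 8: 'below' -> duplicate (unique so far: 7)
  Token 9: 'until' -> NEW (unique so far: 8)
  Token 10: 'tree' -> NEW (unique so far: 9)
  Token 11: 'mouse' -> NEW (unique so far: 10)
  Token 12: 'door' -> NEW (unique so far: 11)
Unique types: ('below', 'dog', 'door', 'heard', 'house', 'inside', 'mouse', 'never', 'tree', 'until', 'writer')
Vocabulary size: 11

11


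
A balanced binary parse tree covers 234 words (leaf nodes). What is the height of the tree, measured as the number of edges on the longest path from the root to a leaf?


In a balanced binary tree with n leaves the deepest leaf is ceil(log2(n)) edges below the root.
log2(234) = 7.8704
ceil(7.8704) = 8
height (edges) = 8

8


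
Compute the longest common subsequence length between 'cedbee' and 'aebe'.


DP table for LCS of 'cedbee' and 'aebe':
       a  e  b  e
    0  0  0  0  0
  c 0  0  0  0  0
  e 0  0  1  1  1
  d 0  0  1  1  1
  b 0  0  1  2  2
  e 0  0  1  2  3
  e 0  0  1  2  3
LCS: 'ebe'
LCS length = 3

3


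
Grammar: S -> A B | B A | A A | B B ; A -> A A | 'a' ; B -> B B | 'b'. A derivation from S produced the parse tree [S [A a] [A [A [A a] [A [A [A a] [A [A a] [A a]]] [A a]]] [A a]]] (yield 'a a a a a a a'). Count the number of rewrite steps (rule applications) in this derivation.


Every bracketed nonterminal node [X ...] in the tree is produced by exactly one rule application.
Reading the tree off as a leftmost derivation:
  Step 1: S  =>  A A   (applied S -> A A)
  Step 2: A A  =>  a A   (applied A -> a)
  Step 3: a A  =>  a A A   (applied A -> A A)
  Step 4: a A A  =>  a A A A   (applied A -> A A)
  Step 5: a A A A  =>  a a A A   (applied A -> a)
  Step 6: a a A A  =>  a a A A A   (applied A -> A A)
  Step 7: a a A A A  =>  a a A A A A   (applied A -> A A)
  Step 8: a a A A A A  =>  a a a A A A   (applied A -> a)
  Step 9: a a a A A A  =>  a a a A A A A   (applied A -> A A)
  Step 10: a a a A A A A  =>  a a a a A A A   (applied A -> a)
  Step 11: a a a a A A A  =>  a a a a a A A   (applied A -> a)
  Step 12: a a a a a A A  =>  a a a a a a A   (applied A -> a)
  Step 13: a a a a a a A  =>  a a a a a a a   (applied A -> a)
Final yield: a a a a a a a
Total rewrite steps: 13

13


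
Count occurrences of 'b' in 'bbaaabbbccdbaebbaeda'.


Scanning 'bbaaabbbccdbaebbaeda' for 'b':
  Position 0: 'b' -> MATCH (count: 1)
  Position 1: 'b' -> MATCH (count: 2)
  Position 5: 'b' -> MATCH (count: 3)
  Position 6: 'b' -> MATCH (count: 4)
  Position 7: 'b' -> MATCH (count: 5)
  Position 11: 'b' -> MATCH (count: 6)
  Position 14: 'b' -> MATCH (count: 7)
  Position 15: 'b' -> MATCH (count: 8)
Total occurrences of 'b': 8

8


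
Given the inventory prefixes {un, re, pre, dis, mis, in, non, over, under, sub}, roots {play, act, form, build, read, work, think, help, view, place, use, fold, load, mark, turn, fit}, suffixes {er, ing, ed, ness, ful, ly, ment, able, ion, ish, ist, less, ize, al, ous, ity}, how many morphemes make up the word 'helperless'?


Segmenting 'helperless' against the inventory:
  'help' -> root (morpheme 1)
  'er' -> suffix (morpheme 2)
  'less' -> suffix (morpheme 3)
Total morphemes: 3

3


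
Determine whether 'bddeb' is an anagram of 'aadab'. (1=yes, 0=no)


Sort characters of 'bddeb': 'bbdde'
Sort characters of 'aadab': 'aaabd'
Sorted forms differ -> they are NOT anagrams
Result: 0

0


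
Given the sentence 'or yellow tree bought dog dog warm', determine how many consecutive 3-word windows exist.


Word trigrams from [7] words:
  Trigram 1: (or yellow tree)
  Trigram 2: (yellow tree bought)
  Trigram 3: (tree bought dog)
  Trigram 4: (bought dog dog)
  Trigram 5: (dog dog warm)
Total word trigrams: 7 - 2 = 5

5


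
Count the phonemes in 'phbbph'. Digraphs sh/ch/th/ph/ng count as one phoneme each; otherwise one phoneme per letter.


Parsing 'phbbph' greedily, digraphs first:
  'ph' -> digraph (1 consonant phoneme) (phonemes so far: 1)
  'b' -> consonant phoneme (phonemes so far: 2)
  'b' -> consonant phoneme (phonemes so far: 3)
  'ph' -> digraph (1 consonant phoneme) (phonemes so far: 4)
Total phonemes: 4

4


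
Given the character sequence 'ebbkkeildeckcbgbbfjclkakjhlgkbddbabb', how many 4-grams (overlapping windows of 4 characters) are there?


String 'ebbkkeildeckcbgbbfjclkakjhlgkbddbabb' has length L = 36.
Number of overlapping n-grams = L - n + 1
Substituting: 36 - 4 + 1 = 33

33


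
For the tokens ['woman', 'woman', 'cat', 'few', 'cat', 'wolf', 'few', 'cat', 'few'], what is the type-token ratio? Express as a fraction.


Tokens: 9
Unique types: ('cat', 'few', 'wolf', 'woman') = 4
TTR = 4/9
Already in lowest terms.

4/9


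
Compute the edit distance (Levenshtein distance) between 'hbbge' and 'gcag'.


Building DP table for s1='hbbge' (len 5) and s2='gcag' (len 4):
       g  c  a  g
    0  1  2  3  4
  h 1  1  2  3  4
  b 2  2  2  3  4
  b 3  3  3  3  4
  g 4  3  4  4  3
  e 5  4  4  5  4
Edit distance = dp[5][4] = 4

4


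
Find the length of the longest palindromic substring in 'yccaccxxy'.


Scanning 'yccaccxxy' for palindromic substrings.
Substring at positions 1-5: 'ccacc'.
Check: reverse('ccacc') = 'ccacc' -> palindrome confirmed.
Neighbouring characters ('y' / 'x') break symmetry, so it cannot extend further.
No longer palindromic substring exists; longest length = 5

5


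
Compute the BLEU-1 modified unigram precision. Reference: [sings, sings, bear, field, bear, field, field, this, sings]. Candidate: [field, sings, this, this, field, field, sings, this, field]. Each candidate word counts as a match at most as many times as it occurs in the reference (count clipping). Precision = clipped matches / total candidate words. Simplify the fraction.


Reference word counts: {'bear': 2, 'field': 3, 'sings': 3, 'this': 1}
Checking each candidate word (with clipping):
  'field' -> in reference (ref count 3, used 1/3) -> match (matches: 1)
  'sings' -> in reference (ref count 3, used 1/3) -> match (matches: 2)
  'this' -> in reference (ref count 1, used 1/1) -> match (matches: 3)
  'this' -> ref count 1 already used up (1/1) -> clipped, no match (matches: 3)
  'field' -> in reference (ref count 3, used 2/3) -> match (matches: 4)
  'field' -> in reference (ref count 3, used 3/3) -> match (matches: 5)
  'sings' -> in reference (ref count 3, used 2/3) -> match (matches: 6)
  'this' -> ref count 1 already used up (1/1) -> clipped, no match (matches: 6)
  'field' -> ref count 3 already used up (3/3) -> clipped, no match (matches: 6)
Clipped matches: 6, Candidate length: 9
Precision = 6/9 = 2/3

2/3


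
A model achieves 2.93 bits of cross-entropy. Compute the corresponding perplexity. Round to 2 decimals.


Perplexity formula: PP = 2^H
H = 2.93
PP = 2^2.93
Decompose: 2^2.93 = 2^2 * 2^0.93
2^2 = 4, 2^0.93 ~ 1.9052760
PP ~ 4 * 1.9052760 = 7.6211040
Rounded to 2 decimals: 7.62

7.62


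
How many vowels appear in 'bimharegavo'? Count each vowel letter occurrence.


Scanning each character of 'bimharegavo':
  Position 1: 'b' -> consonant (running count: 0)
  Position 2: 'i' -> vowel (running count: 1)
  Position 3: 'm' -> consonant (running count: 1)
  Position 4: 'h' -> consonant (running count: 1)
  Position 5: 'a' -> vowel (running count: 2)
  Position 6: 'r' -> consonant (running count: 2)
  Position 7: 'e' -> vowel (running count: 3)
  Position 8: 'g' -> consonant (running count: 3)
  Position 9: 'a' -> vowel (running count: 4)
  Position 10: 'v' -> consonant (running count: 4)
  Position 11: 'o' -> vowel (running count: 5)
Total vowels: 5

5


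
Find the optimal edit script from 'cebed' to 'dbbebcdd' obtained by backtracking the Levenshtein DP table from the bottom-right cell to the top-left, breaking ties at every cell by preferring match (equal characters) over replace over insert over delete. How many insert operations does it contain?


Edit distance = 5. Backtracking from cell (5, 8) with preference match > replace > insert > delete,
then listing the resulting alignment 'cebed' -> 'dbbebcdd' left to right:
  Step 1: insert 'd' [insertion #1]
  Step 2: insert 'b' [insertion #2]
  Step 3: replace c->b
  Step 4: keep 'e'
  Step 5: keep 'b'
  Step 6: insert 'c' [insertion #3]
  Step 7: replace e->d
  Step 8: keep 'd'
Total insertions: 3

3


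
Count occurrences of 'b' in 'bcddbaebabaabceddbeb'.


Scanning 'bcddbaebabaabceddbeb' for 'b':
  Position 0: 'b' -> MATCH (count: 1)
  Position 4: 'b' -> MATCH (count: 2)
  Position 7: 'b' -> MATCH (count: 3)
  Position 9: 'b' -> MATCH (count: 4)
  Position 12: 'b' -> MATCH (count: 5)
  Position 17: 'b' -> MATCH (count: 6)
  Position 19: 'b' -> MATCH (count: 7)
Total occurrences of 'b': 7

7


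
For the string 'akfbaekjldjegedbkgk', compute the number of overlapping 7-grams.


String 'akfbaekjldjegedbkgk' has length L = 19.
Number of overlapping n-grams = L - n + 1
Substituting: 19 - 7 + 1 = 13

13


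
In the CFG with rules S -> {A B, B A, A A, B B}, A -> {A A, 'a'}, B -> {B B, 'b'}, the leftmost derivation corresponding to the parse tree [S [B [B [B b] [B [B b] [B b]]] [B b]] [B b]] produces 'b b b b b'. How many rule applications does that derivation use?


Every bracketed nonterminal node [X ...] in the tree is produced by exactly one rule application.
Reading the tree off as a leftmost derivation:
  Step 1: S  =>  B B   (applied S -> B B)
  Step 2: B B  =>  B B B   (applied B -> B B)
  Step 3: B B B  =>  B B B B   (applied B -> B B)
  Step 4: B B B B  =>  b B B B   (applied B -> b)
  Step 5: b B B B  =>  b B B B B   (applied B -> B B)
  Step 6: b B B B B  =>  b b B B B   (applied B -> b)
  Step 7: b b B B B  =>  b b b B B   (applied B -> b)
  Step 8: b b b B B  =>  b b b b B   (applied B -> b)
  Step 9: b b b b B  =>  b b b b b   (applied B -> b)
Final yield: b b b b b
Total rewrite steps: 9

9


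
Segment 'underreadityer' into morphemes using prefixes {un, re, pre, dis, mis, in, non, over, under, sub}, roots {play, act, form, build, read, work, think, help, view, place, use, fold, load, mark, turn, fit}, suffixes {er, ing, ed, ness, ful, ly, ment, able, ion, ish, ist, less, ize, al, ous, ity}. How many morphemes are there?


Segmenting 'underreadityer' against the inventory:
  'under' -> prefix (morpheme 1)
  'read' -> root (morpheme 2)
  'ity' -> suffix (morpheme 3)
  'er' -> suffix (morpheme 4)
Total morphemes: 4

4


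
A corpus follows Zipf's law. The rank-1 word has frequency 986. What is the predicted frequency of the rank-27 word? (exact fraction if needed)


Zipf's law: freq(rank) = f1 / rank
f1 = 986, rank = 27
freq = 986 / 27
GCD(986, 27) = 1
Simplified: 986/27

986/27


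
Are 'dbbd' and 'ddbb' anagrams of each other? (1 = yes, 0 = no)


Sort characters of 'dbbd': 'bbdd'
Sort characters of 'ddbb': 'bbdd'
Sorted forms match -> they ARE anagrams
Result: 1

1


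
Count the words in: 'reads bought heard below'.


Counting words by splitting on spaces:
  Word 1: 'reads'
  Word 2: 'bought'
  Word 3: 'heard'
  Word 4: 'below'
Total words: 4

4


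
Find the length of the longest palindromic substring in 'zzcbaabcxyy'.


Scanning 'zzcbaabcxyy' for palindromic substrings.
Substring at positions 2-7: 'cbaabc'.
Check: reverse('cbaabc') = 'cbaabc' -> palindrome confirmed.
Neighbouring characters ('z' / 'x') break symmetry, so it cannot extend further.
No longer palindromic substring exists; longest length = 6

6


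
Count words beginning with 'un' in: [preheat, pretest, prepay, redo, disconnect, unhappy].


Checking each word for prefix 'un':
  'preheat' -> no (count: 0)
  'pretest' -> no (count: 0)
  'prepay' -> no (count: 0)
  'redo' -> no (count: 0)
  'disconnect' -> no (count: 0)
  'unhappy' -> YES, starts with 'un' (count: 1)
Total with prefix 'un': 1

1


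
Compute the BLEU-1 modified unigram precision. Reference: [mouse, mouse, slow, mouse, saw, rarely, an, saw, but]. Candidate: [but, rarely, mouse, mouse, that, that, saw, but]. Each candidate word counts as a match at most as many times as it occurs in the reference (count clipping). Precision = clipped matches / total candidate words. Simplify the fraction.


Reference word counts: {'an': 1, 'but': 1, 'mouse': 3, 'rarely': 1, 'saw': 2, 'slow': 1}
Checking each candidate word (with clipping):
  'but' -> in reference (ref count 1, used 1/1) -> match (matches: 1)
  'rarely' -> in reference (ref count 1, used 1/1) -> match (matches: 2)
  'mouse' -> in reference (ref count 3, used 1/3) -> match (matches: 3)
  'mouse' -> in reference (ref count 3, used 2/3) -> match (matches: 4)
  'that' -> not in reference -> no match (matches: 4)
  'that' -> not in reference -> no match (matches: 4)
  'saw' -> in reference (ref count 2, used 1/2) -> match (matches: 5)
  'but' -> ref count 1 already used up (1/1) -> clipped, no match (matches: 5)
Clipped matches: 5, Candidate length: 8
Precision = 5/8

5/8


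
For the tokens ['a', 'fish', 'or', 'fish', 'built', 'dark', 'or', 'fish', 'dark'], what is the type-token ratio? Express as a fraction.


Tokens: 9
Unique types: ('a', 'built', 'dark', 'fish', 'or') = 5
TTR = 5/9
Already in lowest terms.

5/9


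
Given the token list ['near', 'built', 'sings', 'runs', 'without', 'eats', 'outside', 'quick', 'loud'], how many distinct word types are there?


Listing all tokens and tracking unique types:
  Token 1: 'near' -> NEW (unique so far: 1)
  Token 2: 'built' -> NEW (unique so far: 2)
  Token 3: 'sings' -> NEW (unique so far: 3)
  Token 4: 'runs' -> NEW (unique so far: 4)
  Token 5: 'without' -> NEW (unique so far: 5)
  Token 6: 'eats' -> NEW (unique so far: 6)
  Token 7: 'outside' -> NEW (unique so far: 7)
  Token 8: 'quick' -> NEW (unique so far: 8)
  Token 9: 'loud' -> NEW (unique so far: 9)
Unique types: ('built', 'eats', 'loud', 'near', 'outside', 'quick', 'runs', 'sings', 'without')
Vocabulary size: 9

9


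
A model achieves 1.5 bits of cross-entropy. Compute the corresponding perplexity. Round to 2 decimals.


Perplexity formula: PP = 2^H
H = 1.5
PP = 2^1.5
Decompose: 2^1.5 = 2^1 * 2^0.5 = 2^1 * sqrt(2)
2^1 = 2, sqrt(2) ~ 1.4142136
PP ~ 2 * 1.4142136 = 2.8284272
Rounded to 2 decimals: 2.83

2.83


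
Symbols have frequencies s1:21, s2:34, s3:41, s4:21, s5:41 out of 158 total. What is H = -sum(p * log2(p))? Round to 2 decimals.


Computing entropy H = -sum(p_i * log2(p_i)):
  s1: p = 21/158 = 0.1329, -p*log2(p) = 0.3870
  s2: p = 34/158 = 0.2152, -p*log2(p) = 0.4769
  s3: p = 41/158 = 0.2595, -p*log2(p) = 0.5050
  s4: p = 21/158 = 0.1329, -p*log2(p) = 0.3870
  s5: p = 41/158 = 0.2595, -p*log2(p) = 0.5050
H = sum of terms = 2.2609
Rounded to 2 decimals: 2.26

2.26


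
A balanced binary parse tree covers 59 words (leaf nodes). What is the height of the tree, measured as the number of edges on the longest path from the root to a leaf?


In a balanced binary tree with n leaves the deepest leaf is ceil(log2(n)) edges below the root.
log2(59) = 5.8826
ceil(5.8826) = 6
height (edges) = 6

6


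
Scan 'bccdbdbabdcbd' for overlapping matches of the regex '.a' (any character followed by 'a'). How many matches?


Pattern: .a means any character followed by 'a'.
Scanning 'bccdbdbabdcbd' position-by-position:
  Pos 0: window 'bc' -> no
  Pos 1: window 'cc' -> no
  Pos 2: window 'cd' -> no
  Pos 3: window 'db' -> no
  Pos 4: window 'bd' -> no
  Pos 5: window 'db' -> no
  Pos 6: window 'ba' -> MATCH
  Pos 7: window 'ab' -> no
  Pos 8: window 'bd' -> no
  Pos 9: window 'dc' -> no
  Pos 10: window 'cb' -> no
  Pos 11: window 'bd' -> no
  Pos 12: window 'd' -> no
Total matches: 1

1
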